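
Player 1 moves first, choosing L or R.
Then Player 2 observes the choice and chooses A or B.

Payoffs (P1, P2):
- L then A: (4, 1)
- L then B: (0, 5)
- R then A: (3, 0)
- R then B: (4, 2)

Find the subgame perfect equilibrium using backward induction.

P1 plays R, P2 plays B after L and B after R; Payoff (4, 2)

Work:
Backward induction:
After L: P2 chooses B → P1 gets 0
After R: P2 chooses B → P1 gets 4
P1 chooses R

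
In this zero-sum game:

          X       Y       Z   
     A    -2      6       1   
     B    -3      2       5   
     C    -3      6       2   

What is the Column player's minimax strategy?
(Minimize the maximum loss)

Column should play X, value = -2

Work:
Column player minimizes Row's maximum payoff:
Column X: max payoff to Row = -2
Column Y: max payoff to Row = 6
Column Z: max payoff to Row = 5
Minimum is -2, achieved by column X.
Minimax strategy: X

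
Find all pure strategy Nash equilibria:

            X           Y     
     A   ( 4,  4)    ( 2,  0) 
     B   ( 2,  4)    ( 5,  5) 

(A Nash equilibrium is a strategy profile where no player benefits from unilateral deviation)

Nash equilibrium: (A, X), (B, Y)

Work:
Best responses:
  P1 vs X: payoffs [4, 2] → best response A (payoff 4)
  P1 vs Y: payoffs [2, 5] → best response B (payoff 5)
  P2 vs A: payoffs [4, 0] → best response X (payoff 4)
  P2 vs B: payoffs [4, 5] → best response Y (payoff 5)
Mutual best responses: (A,X), (B,Y) → Nash equilibria.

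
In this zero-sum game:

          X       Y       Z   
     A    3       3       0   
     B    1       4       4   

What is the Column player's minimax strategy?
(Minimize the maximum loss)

Column should play X, value = 3

Work:
Column player minimizes Row's maximum payoff:
Column X: max payoff to Row = 3
Column Y: max payoff to Row = 4
Column Z: max payoff to Row = 4
Minimum is 3, achieved by column X.
Minimax strategy: X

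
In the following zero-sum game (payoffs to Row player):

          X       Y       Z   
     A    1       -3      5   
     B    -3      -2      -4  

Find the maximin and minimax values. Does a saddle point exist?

Maximin = -3, Minimax = -2, Saddle: False

Work:
Row minimums: [-3, -4] → maximin = -3
Column maximums: [1, -2, 5] → minimax = -2
No saddle point (maximin ≠ minimax). Mixed strategy needed.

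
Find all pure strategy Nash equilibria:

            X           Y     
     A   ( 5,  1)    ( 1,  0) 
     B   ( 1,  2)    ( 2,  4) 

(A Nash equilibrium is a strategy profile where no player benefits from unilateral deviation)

Nash equilibrium: (A, X), (B, Y)

Work:
Best responses:
  P1 vs X: payoffs [5, 1] → best response A (payoff 5)
  P1 vs Y: payoffs [1, 2] → best response B (payoff 2)
  P2 vs A: payoffs [1, 0] → best response X (payoff 1)
  P2 vs B: payoffs [2, 4] → best response Y (payoff 4)
Mutual best responses: (A,X), (B,Y) → Nash equilibria.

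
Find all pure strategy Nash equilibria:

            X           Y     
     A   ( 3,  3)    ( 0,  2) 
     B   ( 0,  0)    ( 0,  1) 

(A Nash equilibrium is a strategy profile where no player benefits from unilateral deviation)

Nash equilibrium: (A, X), (B, Y)

Work:
Best responses:
  P1 vs X: payoffs [3, 0] → best response A (payoff 3)
  P1 vs Y: payoffs [0, 0] → best response A/B (payoff 0)
  P2 vs A: payoffs [3, 2] → best response X (payoff 3)
  P2 vs B: payoffs [0, 1] → best response Y (payoff 1)
Mutual best responses: (A,X), (B,Y) → Nash equilibria.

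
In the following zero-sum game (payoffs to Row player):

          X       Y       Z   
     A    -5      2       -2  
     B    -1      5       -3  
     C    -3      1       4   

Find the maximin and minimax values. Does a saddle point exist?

Maximin = -3, Minimax = -1, Saddle: False

Work:
Row minimums: [-5, -3, -3] → maximin = -3
Column maximums: [-1, 5, 4] → minimax = -1
No saddle point (maximin ≠ minimax). Mixed strategy needed.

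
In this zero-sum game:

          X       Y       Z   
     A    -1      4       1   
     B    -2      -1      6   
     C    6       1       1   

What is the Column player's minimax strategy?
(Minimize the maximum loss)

Column should play Y, value = 4

Work:
Column player minimizes Row's maximum payoff:
Column X: max payoff to Row = 6
Column Y: max payoff to Row = 4
Column Z: max payoff to Row = 6
Minimum is 4, achieved by column Y.
Minimax strategy: Y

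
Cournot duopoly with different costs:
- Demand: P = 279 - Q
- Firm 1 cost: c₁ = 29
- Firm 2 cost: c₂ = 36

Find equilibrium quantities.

q₁* = 85.67, q₂* = 78.67

Work:
Reaction: q₁ = (279 - 29 - q₂)/2
Reaction: q₂ = (279 - 36 - q₁)/2
Solve simultaneously:
q₁* = (279 - 2×29 + 36)/3 = 85.67
q₂* = (279 - 2×36 + 29)/3 = 78.67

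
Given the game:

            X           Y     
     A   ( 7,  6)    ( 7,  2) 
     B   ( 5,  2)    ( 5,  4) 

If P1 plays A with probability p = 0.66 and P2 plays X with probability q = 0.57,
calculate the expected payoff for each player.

E[P1] = 6.32, E[P2] = 3.7972

Work:
E[P1] = p·q·π₁(A,X) + p·(1-q)·π₁(A,Y) + (1-p)·q·π₁(B,X) + (1-p)·(1-q)·π₁(B,Y)
= 0.66·0.57·7 + 0.66·0.43·7 + 0.34·0.57·5 + 0.34·0.43·5
= 6.32

E[P2] = 3.7972 (similar calculation)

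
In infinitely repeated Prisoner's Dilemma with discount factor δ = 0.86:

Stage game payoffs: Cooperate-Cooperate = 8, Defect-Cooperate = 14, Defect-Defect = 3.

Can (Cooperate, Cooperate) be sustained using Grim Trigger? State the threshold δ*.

δ* = 0.5455; since δ = 0.86 ≥ 0.5455, cooperation can be sustained

Work:
For Grim Trigger:
Cooperate forever: 8/(1-δ)
Defect then punished: 14 + 3·δ/(1-δ)
Need: 8/(1-δ) ≥ 14 + 3·δ/(1-δ)
Solving: δ ≥ (T-R)/(T-P) = (14-8)/(14-3) = 0.5455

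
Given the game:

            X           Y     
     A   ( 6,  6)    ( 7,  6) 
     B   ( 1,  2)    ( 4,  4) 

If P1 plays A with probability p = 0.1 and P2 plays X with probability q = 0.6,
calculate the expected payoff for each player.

E[P1] = 2.62, E[P2] = 3.12

Work:
E[P1] = p·q·π₁(A,X) + p·(1-q)·π₁(A,Y) + (1-p)·q·π₁(B,X) + (1-p)·(1-q)·π₁(B,Y)
= 0.1·0.6·6 + 0.1·0.4·7 + 0.9·0.6·1 + 0.9·0.4·4
= 2.62

E[P2] = 3.12 (similar calculation)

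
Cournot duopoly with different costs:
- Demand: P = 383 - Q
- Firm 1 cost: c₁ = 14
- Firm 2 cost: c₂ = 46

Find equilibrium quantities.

q₁* = 133.67, q₂* = 101.67

Work:
Reaction: q₁ = (383 - 14 - q₂)/2
Reaction: q₂ = (383 - 46 - q₁)/2
Solve simultaneously:
q₁* = (383 - 2×14 + 46)/3 = 133.67
q₂* = (383 - 2×46 + 14)/3 = 101.67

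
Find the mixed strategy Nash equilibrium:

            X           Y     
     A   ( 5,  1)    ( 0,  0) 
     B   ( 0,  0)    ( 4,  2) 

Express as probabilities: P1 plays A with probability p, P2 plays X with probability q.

p = 0.6667, q = 0.4444

Work:
Find probabilities that make opponent indifferent:
P2 chooses q to make P1 indifferent between A and B
P1 chooses p to make P2 indifferent between X and Y
Mixed NE: P1 plays (A: 0.6667, B: 0.3333), P2 plays (X: 0.4444, Y: 0.5556)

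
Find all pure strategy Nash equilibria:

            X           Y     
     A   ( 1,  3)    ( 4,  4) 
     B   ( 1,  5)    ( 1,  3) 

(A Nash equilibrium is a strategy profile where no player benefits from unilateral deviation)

Nash equilibrium: (A, Y), (B, X)

Work:
Best responses:
  P1 vs X: payoffs [1, 1] → best response A/B (payoff 1)
  P1 vs Y: payoffs [4, 1] → best response A (payoff 4)
  P2 vs A: payoffs [3, 4] → best response Y (payoff 4)
  P2 vs B: payoffs [5, 3] → best response X (payoff 5)
Mutual best responses: (A,Y), (B,X) → Nash equilibria.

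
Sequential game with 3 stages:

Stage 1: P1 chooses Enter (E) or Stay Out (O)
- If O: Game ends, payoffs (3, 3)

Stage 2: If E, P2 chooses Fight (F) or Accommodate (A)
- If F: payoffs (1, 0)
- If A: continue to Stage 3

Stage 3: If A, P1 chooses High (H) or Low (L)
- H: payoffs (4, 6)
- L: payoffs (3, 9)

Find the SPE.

SPE: (E, A, H); Outcome (4, 6)

Work:
Stage 3: P1 chooses H (4 vs 3)
Stage 2: P2: F->0, A->6 (anticipating H). Choose A
Stage 1: P1: O->3, E->4 (anticipating A, H). Choose E
SPE path: E -> A -> H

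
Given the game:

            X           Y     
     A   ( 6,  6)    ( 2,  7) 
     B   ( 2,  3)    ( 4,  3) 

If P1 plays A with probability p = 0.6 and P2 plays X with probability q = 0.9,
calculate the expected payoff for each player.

E[P1] = 4.24, E[P2] = 4.86

Work:
E[P1] = p·q·π₁(A,X) + p·(1-q)·π₁(A,Y) + (1-p)·q·π₁(B,X) + (1-p)·(1-q)·π₁(B,Y)
= 0.6·0.9·6 + 0.6·0.1·2 + 0.4·0.9·2 + 0.4·0.1·4
= 4.24

E[P2] = 4.86 (similar calculation)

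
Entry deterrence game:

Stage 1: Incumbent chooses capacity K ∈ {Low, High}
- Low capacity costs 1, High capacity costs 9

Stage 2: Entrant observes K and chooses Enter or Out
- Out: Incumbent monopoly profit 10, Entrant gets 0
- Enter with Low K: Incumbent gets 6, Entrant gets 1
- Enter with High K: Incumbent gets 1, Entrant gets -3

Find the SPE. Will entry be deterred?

SPE: (Low, Enter|Low, Out|High); Entry not deterred. Incumbent net profit = 5, Entrant gets 1

Work:
After Low K: Entrant enters (1 > 0)
After High K: Entrant stays out (-3 < 0)
Incumbent: Low → 6−1=5, High → 10−9=1
Incumbent chooses Low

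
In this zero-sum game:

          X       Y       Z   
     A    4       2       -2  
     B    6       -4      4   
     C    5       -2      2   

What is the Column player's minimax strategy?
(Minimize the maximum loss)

Column should play Y, value = 2

Work:
Column player minimizes Row's maximum payoff:
Column X: max payoff to Row = 6
Column Y: max payoff to Row = 2
Column Z: max payoff to Row = 4
Minimum is 2, achieved by column Y.
Minimax strategy: Y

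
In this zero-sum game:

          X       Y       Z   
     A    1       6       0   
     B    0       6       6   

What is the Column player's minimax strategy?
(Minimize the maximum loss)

Column should play X, value = 1

Work:
Column player minimizes Row's maximum payoff:
Column X: max payoff to Row = 1
Column Y: max payoff to Row = 6
Column Z: max payoff to Row = 6
Minimum is 1, achieved by column X.
Minimax strategy: X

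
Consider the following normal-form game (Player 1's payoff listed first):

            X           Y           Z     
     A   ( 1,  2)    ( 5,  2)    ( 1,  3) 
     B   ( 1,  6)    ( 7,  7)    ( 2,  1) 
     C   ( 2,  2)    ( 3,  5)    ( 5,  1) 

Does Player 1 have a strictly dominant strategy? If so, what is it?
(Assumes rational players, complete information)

No strictly dominant strategy exists for Player 1

Work:
A strategy strictly dominates another if it gives a strictly higher payoff against every opponent action. Compare each pair of P1's strategies column-by-column:
  A vs B: [1 vs 1, 5 vs 7, 1 vs 2] → A does not strictly dominate B (column X: 1 ≤ 1)
  A vs C: [1 vs 2, 5 vs 3, 1 vs 5] → A does not strictly dominate C (column X: 1 ≤ 2)
  B vs A: [1 vs 1, 7 vs 5, 2 vs 1] → B does not strictly dominate A (column X: 1 ≤ 1)
  B vs C: [1 vs 2, 7 vs 3, 2 vs 5] → B does not strictly dominate C (column X: 1 ≤ 2)
  C vs A: [2 vs 1, 3 vs 5, 5 vs 1] → C does not strictly dominate A (column Y: 3 ≤ 5)
  C vs B: [2 vs 1, 3 vs 7, 5 vs 2] → C does not strictly dominate B (column Y: 3 ≤ 7)
No single strategy strictly dominates all others → no strictly dominant strategy.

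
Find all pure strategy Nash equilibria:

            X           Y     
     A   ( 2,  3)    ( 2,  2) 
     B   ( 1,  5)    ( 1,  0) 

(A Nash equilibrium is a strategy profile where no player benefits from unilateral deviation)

Nash equilibrium: (A, X)

Work:
Best responses:
  P1 vs X: payoffs [2, 1] → best response A (payoff 2)
  P1 vs Y: payoffs [2, 1] → best response A (payoff 2)
  P2 vs A: payoffs [3, 2] → best response X (payoff 3)
  P2 vs B: payoffs [5, 0] → best response X (payoff 5)
Mutual best responses: (A,X) → Nash equilibria.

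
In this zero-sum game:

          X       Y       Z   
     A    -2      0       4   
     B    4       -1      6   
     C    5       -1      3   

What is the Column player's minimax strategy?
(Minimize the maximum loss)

Column should play Y, value = 0

Work:
Column player minimizes Row's maximum payoff:
Column X: max payoff to Row = 5
Column Y: max payoff to Row = 0
Column Z: max payoff to Row = 6
Minimum is 0, achieved by column Y.
Minimax strategy: Y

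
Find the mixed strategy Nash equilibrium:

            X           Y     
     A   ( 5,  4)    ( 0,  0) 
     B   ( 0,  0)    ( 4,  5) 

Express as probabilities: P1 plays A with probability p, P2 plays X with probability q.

p = 0.5556, q = 0.4444

Work:
Find probabilities that make opponent indifferent:
P2 chooses q to make P1 indifferent between A and B
P1 chooses p to make P2 indifferent between X and Y
Mixed NE: P1 plays (A: 0.5556, B: 0.4444), P2 plays (X: 0.4444, Y: 0.5556)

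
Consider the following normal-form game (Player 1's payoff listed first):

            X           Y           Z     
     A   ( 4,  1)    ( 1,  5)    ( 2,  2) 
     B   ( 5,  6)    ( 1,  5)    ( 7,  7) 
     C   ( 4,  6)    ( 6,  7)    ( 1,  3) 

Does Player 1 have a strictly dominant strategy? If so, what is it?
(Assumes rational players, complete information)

No strictly dominant strategy exists for Player 1

Work:
A strategy strictly dominates another if it gives a strictly higher payoff against every opponent action. Compare each pair of P1's strategies column-by-column:
  A vs B: [4 vs 5, 1 vs 1, 2 vs 7] → A does not strictly dominate B (column X: 4 ≤ 5)
  A vs C: [4 vs 4, 1 vs 6, 2 vs 1] → A does not strictly dominate C (column X: 4 ≤ 4)
  B vs A: [5 vs 4, 1 vs 1, 7 vs 2] → B does not strictly dominate A (column Y: 1 ≤ 1)
  B vs C: [5 vs 4, 1 vs 6, 7 vs 1] → B does not strictly dominate C (column Y: 1 ≤ 6)
  C vs A: [4 vs 4, 6 vs 1, 1 vs 2] → C does not strictly dominate A (column X: 4 ≤ 4)
  C vs B: [4 vs 5, 6 vs 1, 1 vs 7] → C does not strictly dominate B (column X: 4 ≤ 5)
No single strategy strictly dominates all others → no strictly dominant strategy.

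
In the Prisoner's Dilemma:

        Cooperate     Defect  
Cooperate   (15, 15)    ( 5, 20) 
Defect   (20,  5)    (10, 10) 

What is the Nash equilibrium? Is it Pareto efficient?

(Defect, Defect) is NE; not Pareto efficient

Work:
Defect dominates Cooperate for both players:
If P2 cooperates: Defect (20) > Cooperate (15)
If P2 defects: Defect (10) > Cooperate (5)
NE: (Defect, Defect) with payoff (10, 10)
But (Cooperate, Cooperate) = (15, 15) Pareto dominates (10, 10)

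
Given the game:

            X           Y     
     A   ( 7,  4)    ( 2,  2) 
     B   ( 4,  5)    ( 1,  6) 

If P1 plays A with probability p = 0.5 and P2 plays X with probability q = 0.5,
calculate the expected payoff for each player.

E[P1] = 3.5, E[P2] = 4.25

Work:
E[P1] = p·q·π₁(A,X) + p·(1-q)·π₁(A,Y) + (1-p)·q·π₁(B,X) + (1-p)·(1-q)·π₁(B,Y)
= 0.5·0.5·7 + 0.5·0.5·2 + 0.5·0.5·4 + 0.5·0.5·1
= 3.5

E[P2] = 4.25 (similar calculation)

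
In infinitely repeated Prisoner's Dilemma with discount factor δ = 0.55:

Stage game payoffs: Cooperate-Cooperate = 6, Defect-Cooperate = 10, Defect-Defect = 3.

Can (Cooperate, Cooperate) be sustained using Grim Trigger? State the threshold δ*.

δ* = 0.5714; since δ = 0.55 < 0.5714, cooperation cannot be sustained

Work:
For Grim Trigger:
Cooperate forever: 6/(1-δ)
Defect then punished: 10 + 3·δ/(1-δ)
Need: 6/(1-δ) ≥ 10 + 3·δ/(1-δ)
Solving: δ ≥ (T-R)/(T-P) = (10-6)/(10-3) = 0.5714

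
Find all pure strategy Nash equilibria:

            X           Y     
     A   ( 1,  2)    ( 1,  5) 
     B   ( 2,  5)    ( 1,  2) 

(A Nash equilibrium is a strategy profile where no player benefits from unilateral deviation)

Nash equilibrium: (A, Y), (B, X)

Work:
Best responses:
  P1 vs X: payoffs [1, 2] → best response B (payoff 2)
  P1 vs Y: payoffs [1, 1] → best response A/B (payoff 1)
  P2 vs A: payoffs [2, 5] → best response Y (payoff 5)
  P2 vs B: payoffs [5, 2] → best response X (payoff 5)
Mutual best responses: (A,Y), (B,X) → Nash equilibria.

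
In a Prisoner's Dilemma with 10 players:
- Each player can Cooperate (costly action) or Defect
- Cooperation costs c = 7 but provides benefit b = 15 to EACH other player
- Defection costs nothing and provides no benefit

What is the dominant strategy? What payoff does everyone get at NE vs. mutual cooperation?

Dominant: Defect; NE payoff = 0; Coop payoff = 128

Work:
Defect dominates (saves cost c = 7, benefit to others is external)
NE: All defect → everyone gets 0
If all cooperate: each receives (9)×15 - 7 = 128
Social dilemma: 128 > 0 but NE gives 0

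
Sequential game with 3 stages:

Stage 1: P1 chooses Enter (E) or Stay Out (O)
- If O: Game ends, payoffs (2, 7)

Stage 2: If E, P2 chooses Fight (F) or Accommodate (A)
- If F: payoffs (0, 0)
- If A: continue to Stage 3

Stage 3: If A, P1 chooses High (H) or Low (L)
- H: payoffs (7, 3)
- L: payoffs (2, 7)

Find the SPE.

SPE: (E, A, H); Outcome (7, 3)

Work:
Stage 3: P1 chooses H (7 vs 2)
Stage 2: P2: F->0, A->3 (anticipating H). Choose A
Stage 1: P1: O->2, E->7 (anticipating A, H). Choose E
SPE path: E -> A -> H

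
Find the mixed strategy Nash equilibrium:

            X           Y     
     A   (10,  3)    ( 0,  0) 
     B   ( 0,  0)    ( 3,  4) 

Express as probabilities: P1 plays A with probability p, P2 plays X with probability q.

p = 0.5714, q = 0.2308

Work:
Find probabilities that make opponent indifferent:
P2 chooses q to make P1 indifferent between A and B
P1 chooses p to make P2 indifferent between X and Y
Mixed NE: P1 plays (A: 0.5714, B: 0.4286), P2 plays (X: 0.2308, Y: 0.7692)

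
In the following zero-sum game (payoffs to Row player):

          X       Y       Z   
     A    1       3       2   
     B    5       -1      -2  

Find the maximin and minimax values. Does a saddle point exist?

Maximin = 1, Minimax = 2, Saddle: False

Work:
Row minimums: [1, -2] → maximin = 1
Column maximums: [5, 3, 2] → minimax = 2
No saddle point (maximin ≠ minimax). Mixed strategy needed.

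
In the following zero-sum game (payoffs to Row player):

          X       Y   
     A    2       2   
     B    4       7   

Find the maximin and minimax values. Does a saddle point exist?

Maximin = 4, Minimax = 4, Saddle: True

Work:
Row minimums: [2, 4] → maximin = 4
Column maximums: [4, 7] → minimax = 4
Saddle point exists! Game value = 4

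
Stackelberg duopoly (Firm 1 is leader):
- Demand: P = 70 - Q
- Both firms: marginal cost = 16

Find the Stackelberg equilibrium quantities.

q₁* (leader) = 27.0, q₂* (follower) = 13.5

Work:
Follower's reaction: q₂ = (a - c - q₁)/2
Leader substitutes: π₁ = q₁·(a - q₁ - (a-c-q₁)/2 - c)
FOC: q₁* = (70 - 16)/2 = 27.00
Then: q₂* = (70 - 16 - 27.0)/2 = 13.50
Leader has first-mover advantage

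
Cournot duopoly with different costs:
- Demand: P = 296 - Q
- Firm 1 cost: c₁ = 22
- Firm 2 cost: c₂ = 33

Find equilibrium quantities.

q₁* = 95.0, q₂* = 84.0

Work:
Reaction: q₁ = (296 - 22 - q₂)/2
Reaction: q₂ = (296 - 33 - q₁)/2
Solve simultaneously:
q₁* = (296 - 2×22 + 33)/3 = 95.0
q₂* = (296 - 2×33 + 22)/3 = 84.0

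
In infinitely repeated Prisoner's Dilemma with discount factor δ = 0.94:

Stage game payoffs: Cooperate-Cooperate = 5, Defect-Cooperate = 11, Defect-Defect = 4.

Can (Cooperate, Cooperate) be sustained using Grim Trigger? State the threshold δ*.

δ* = 0.8571; since δ = 0.94 ≥ 0.8571, cooperation can be sustained

Work:
For Grim Trigger:
Cooperate forever: 5/(1-δ)
Defect then punished: 11 + 4·δ/(1-δ)
Need: 5/(1-δ) ≥ 11 + 4·δ/(1-δ)
Solving: δ ≥ (T-R)/(T-P) = (11-5)/(11-4) = 0.8571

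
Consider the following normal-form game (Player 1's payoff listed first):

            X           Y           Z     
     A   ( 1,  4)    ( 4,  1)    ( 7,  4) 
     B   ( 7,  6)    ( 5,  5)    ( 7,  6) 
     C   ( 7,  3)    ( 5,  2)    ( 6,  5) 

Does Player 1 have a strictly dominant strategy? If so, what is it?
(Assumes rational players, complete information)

No strictly dominant strategy exists for Player 1

Work:
A strategy strictly dominates another if it gives a strictly higher payoff against every opponent action. Compare each pair of P1's strategies column-by-column:
  A vs B: [1 vs 7, 4 vs 5, 7 vs 7] → A does not strictly dominate B (column X: 1 ≤ 7)
  A vs C: [1 vs 7, 4 vs 5, 7 vs 6] → A does not strictly dominate C (column X: 1 ≤ 7)
  B vs A: [7 vs 1, 5 vs 4, 7 vs 7] → B does not strictly dominate A (column Z: 7 ≤ 7)
  B vs C: [7 vs 7, 5 vs 5, 7 vs 6] → B does not strictly dominate C (column X: 7 ≤ 7)
  C vs A: [7 vs 1, 5 vs 4, 6 vs 7] → C does not strictly dominate A (column Z: 6 ≤ 7)
  C vs B: [7 vs 7, 5 vs 5, 6 vs 7] → C does not strictly dominate B (column X: 7 ≤ 7)
No single strategy strictly dominates all others → no strictly dominant strategy.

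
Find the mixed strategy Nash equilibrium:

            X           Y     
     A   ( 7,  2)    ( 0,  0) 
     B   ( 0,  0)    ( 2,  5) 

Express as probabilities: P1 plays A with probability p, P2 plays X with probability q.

p = 0.7143, q = 0.2222

Work:
Find probabilities that make opponent indifferent:
P2 chooses q to make P1 indifferent between A and B
P1 chooses p to make P2 indifferent between X and Y
Mixed NE: P1 plays (A: 0.7143, B: 0.2857), P2 plays (X: 0.2222, Y: 0.7778)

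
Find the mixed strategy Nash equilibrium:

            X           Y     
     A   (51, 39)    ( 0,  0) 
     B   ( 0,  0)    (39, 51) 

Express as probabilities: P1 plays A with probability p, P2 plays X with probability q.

p = 0.5667, q = 0.4333

Work:
Find probabilities that make opponent indifferent:
P2 chooses q to make P1 indifferent between A and B
P1 chooses p to make P2 indifferent between X and Y
Mixed NE: P1 plays (A: 0.5667, B: 0.4333), P2 plays (X: 0.4333, Y: 0.5667)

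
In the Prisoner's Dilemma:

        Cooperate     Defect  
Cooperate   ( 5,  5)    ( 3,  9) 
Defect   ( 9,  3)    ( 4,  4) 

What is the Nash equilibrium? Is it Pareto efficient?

(Defect, Defect) is NE; not Pareto efficient

Work:
Defect dominates Cooperate for both players:
If P2 cooperates: Defect (9) > Cooperate (5)
If P2 defects: Defect (4) > Cooperate (3)
NE: (Defect, Defect) with payoff (4, 4)
But (Cooperate, Cooperate) = (5, 5) Pareto dominates (4, 4)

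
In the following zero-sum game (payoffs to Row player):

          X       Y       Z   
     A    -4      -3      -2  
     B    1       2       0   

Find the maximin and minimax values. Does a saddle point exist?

Maximin = 0, Minimax = 0, Saddle: True

Work:
Row minimums: [-4, 0] → maximin = 0
Column maximums: [1, 2, 0] → minimax = 0
Saddle point exists! Game value = 0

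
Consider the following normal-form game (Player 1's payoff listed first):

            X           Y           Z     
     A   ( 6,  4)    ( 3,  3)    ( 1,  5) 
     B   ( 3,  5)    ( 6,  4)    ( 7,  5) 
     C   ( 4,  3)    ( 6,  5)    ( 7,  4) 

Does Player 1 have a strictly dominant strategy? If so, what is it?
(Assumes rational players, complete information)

No strictly dominant strategy exists for Player 1

Work:
A strategy strictly dominates another if it gives a strictly higher payoff against every opponent action. Compare each pair of P1's strategies column-by-column:
  A vs B: [6 vs 3, 3 vs 6, 1 vs 7] → A does not strictly dominate B (column Y: 3 ≤ 6)
  A vs C: [6 vs 4, 3 vs 6, 1 vs 7] → A does not strictly dominate C (column Y: 3 ≤ 6)
  B vs A: [3 vs 6, 6 vs 3, 7 vs 1] → B does not strictly dominate A (column X: 3 ≤ 6)
  B vs C: [3 vs 4, 6 vs 6, 7 vs 7] → B does not strictly dominate C (column X: 3 ≤ 4)
  C vs A: [4 vs 6, 6 vs 3, 7 vs 1] → C does not strictly dominate A (column X: 4 ≤ 6)
  C vs B: [4 vs 3, 6 vs 6, 7 vs 7] → C does not strictly dominate B (column Y: 6 ≤ 6)
No single strategy strictly dominates all others → no strictly dominant strategy.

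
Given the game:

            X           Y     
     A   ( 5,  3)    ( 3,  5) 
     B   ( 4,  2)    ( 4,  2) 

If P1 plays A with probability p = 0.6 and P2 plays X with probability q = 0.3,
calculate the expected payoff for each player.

E[P1] = 3.76, E[P2] = 3.44

Work:
E[P1] = p·q·π₁(A,X) + p·(1-q)·π₁(A,Y) + (1-p)·q·π₁(B,X) + (1-p)·(1-q)·π₁(B,Y)
= 0.6·0.3·5 + 0.6·0.7·3 + 0.4·0.3·4 + 0.4·0.7·4
= 3.76

E[P2] = 3.44 (similar calculation)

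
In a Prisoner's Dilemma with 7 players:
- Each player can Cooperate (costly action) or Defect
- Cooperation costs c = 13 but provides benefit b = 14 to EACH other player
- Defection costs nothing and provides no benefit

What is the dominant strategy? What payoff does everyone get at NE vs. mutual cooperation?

Dominant: Defect; NE payoff = 0; Coop payoff = 71

Work:
Defect dominates (saves cost c = 13, benefit to others is external)
NE: All defect → everyone gets 0
If all cooperate: each receives (6)×14 - 13 = 71
Social dilemma: 71 > 0 but NE gives 0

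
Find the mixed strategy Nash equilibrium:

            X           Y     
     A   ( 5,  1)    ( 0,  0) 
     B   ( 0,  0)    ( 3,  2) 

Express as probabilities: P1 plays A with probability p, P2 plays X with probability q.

p = 0.6667, q = 0.375

Work:
Find probabilities that make opponent indifferent:
P2 chooses q to make P1 indifferent between A and B
P1 chooses p to make P2 indifferent between X and Y
Mixed NE: P1 plays (A: 0.6667, B: 0.3333), P2 plays (X: 0.375, Y: 0.625)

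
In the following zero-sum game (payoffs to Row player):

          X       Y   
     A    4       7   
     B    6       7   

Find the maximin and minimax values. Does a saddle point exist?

Maximin = 6, Minimax = 6, Saddle: True

Work:
Row minimums: [4, 6] → maximin = 6
Column maximums: [6, 7] → minimax = 6
Saddle point exists! Game value = 6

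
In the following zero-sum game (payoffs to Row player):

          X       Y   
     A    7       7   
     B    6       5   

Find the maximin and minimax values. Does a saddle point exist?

Maximin = 7, Minimax = 7, Saddle: True

Work:
Row minimums: [7, 5] → maximin = 7
Column maximums: [7, 7] → minimax = 7
Saddle point exists! Game value = 7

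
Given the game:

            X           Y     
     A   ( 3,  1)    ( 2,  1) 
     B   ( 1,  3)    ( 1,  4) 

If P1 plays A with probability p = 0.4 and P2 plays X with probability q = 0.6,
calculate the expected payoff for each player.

E[P1] = 1.64, E[P2] = 2.44

Work:
E[P1] = p·q·π₁(A,X) + p·(1-q)·π₁(A,Y) + (1-p)·q·π₁(B,X) + (1-p)·(1-q)·π₁(B,Y)
= 0.4·0.6·3 + 0.4·0.4·2 + 0.6·0.6·1 + 0.6·0.4·1
= 1.64

E[P2] = 2.44 (similar calculation)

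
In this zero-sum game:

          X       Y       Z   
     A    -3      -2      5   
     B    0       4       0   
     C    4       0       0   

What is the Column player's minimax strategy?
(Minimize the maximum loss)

Column should play X or Y (all achieve the minimum), value = 4

Work:
Column player minimizes Row's maximum payoff:
Column X: max payoff to Row = 4
Column Y: max payoff to Row = 4
Column Z: max payoff to Row = 5
Minimum is 4, achieved by columns X, Y (tied).
Each of X or Y is a minimax strategy.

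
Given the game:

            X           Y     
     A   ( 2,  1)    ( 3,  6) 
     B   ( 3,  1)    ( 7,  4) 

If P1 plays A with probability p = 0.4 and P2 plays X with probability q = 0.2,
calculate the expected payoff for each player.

E[P1] = 4.84, E[P2] = 4.04

Work:
E[P1] = p·q·π₁(A,X) + p·(1-q)·π₁(A,Y) + (1-p)·q·π₁(B,X) + (1-p)·(1-q)·π₁(B,Y)
= 0.4·0.2·2 + 0.4·0.8·3 + 0.6·0.2·3 + 0.6·0.8·7
= 4.84

E[P2] = 4.04 (similar calculation)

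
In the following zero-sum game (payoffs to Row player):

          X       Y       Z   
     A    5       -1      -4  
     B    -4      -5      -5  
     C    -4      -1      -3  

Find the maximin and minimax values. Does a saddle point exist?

Maximin = -4, Minimax = -3, Saddle: False

Work:
Row minimums: [-4, -5, -4] → maximin = -4
Column maximums: [5, -1, -3] → minimax = -3
No saddle point (maximin ≠ minimax). Mixed strategy needed.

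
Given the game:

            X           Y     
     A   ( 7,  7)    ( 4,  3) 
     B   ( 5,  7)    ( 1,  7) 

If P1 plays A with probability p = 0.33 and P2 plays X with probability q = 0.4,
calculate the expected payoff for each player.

E[P1] = 3.458, E[P2] = 6.208

Work:
E[P1] = p·q·π₁(A,X) + p·(1-q)·π₁(A,Y) + (1-p)·q·π₁(B,X) + (1-p)·(1-q)·π₁(B,Y)
= 0.33·0.4·7 + 0.33·0.6·4 + 0.67·0.4·5 + 0.67·0.6·1
= 3.458

E[P2] = 6.208 (similar calculation)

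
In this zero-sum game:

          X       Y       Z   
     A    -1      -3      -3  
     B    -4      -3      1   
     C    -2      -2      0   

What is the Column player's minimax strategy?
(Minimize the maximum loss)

Column should play Y, value = -2

Work:
Column player minimizes Row's maximum payoff:
Column X: max payoff to Row = -1
Column Y: max payoff to Row = -2
Column Z: max payoff to Row = 1
Minimum is -2, achieved by column Y.
Minimax strategy: Y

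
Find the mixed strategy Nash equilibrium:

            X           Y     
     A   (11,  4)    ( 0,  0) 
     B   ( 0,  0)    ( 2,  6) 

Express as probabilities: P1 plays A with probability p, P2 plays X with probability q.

p = 0.6, q = 0.1538

Work:
Find probabilities that make opponent indifferent:
P2 chooses q to make P1 indifferent between A and B
P1 chooses p to make P2 indifferent between X and Y
Mixed NE: P1 plays (A: 0.6, B: 0.4), P2 plays (X: 0.1538, Y: 0.8462)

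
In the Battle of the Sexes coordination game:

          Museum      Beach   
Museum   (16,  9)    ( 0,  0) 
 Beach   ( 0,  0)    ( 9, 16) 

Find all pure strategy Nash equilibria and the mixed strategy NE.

Pure NE: (Museum, Museum) and (Beach, Beach); Mixed NE: p = 0.64, q = 0.36

Work:
Check pure NE:
(Museum, Museum): (16, 9) - no unilateral deviation beneficial
(Beach, Beach): (9, 16) - no unilateral deviation beneficial
Mixed NE: P1 plays Museum with p = 0.64, P2 plays Museum with q = 0.36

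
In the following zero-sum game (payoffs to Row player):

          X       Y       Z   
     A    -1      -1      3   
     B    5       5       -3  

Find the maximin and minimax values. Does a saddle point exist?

Maximin = -1, Minimax = 3, Saddle: False

Work:
Row minimums: [-1, -3] → maximin = -1
Column maximums: [5, 5, 3] → minimax = 3
No saddle point (maximin ≠ minimax). Mixed strategy needed.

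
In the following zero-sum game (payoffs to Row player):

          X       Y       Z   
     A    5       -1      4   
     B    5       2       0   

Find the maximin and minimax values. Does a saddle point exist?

Maximin = 0, Minimax = 2, Saddle: False

Work:
Row minimums: [-1, 0] → maximin = 0
Column maximums: [5, 2, 4] → minimax = 2
No saddle point (maximin ≠ minimax). Mixed strategy needed.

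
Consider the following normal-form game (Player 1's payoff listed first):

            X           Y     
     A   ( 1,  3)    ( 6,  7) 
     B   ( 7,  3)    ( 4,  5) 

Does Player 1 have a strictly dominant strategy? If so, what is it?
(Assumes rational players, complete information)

No strictly dominant strategy exists for Player 1

Work:
A strategy strictly dominates another if it gives a strictly higher payoff against every opponent action. Compare each pair of P1's strategies column-by-column:
  A vs B: [1 vs 7, 6 vs 4] → A does not strictly dominate B (column X: 1 ≤ 7)
  B vs A: [7 vs 1, 4 vs 6] → B does not strictly dominate A (column Y: 4 ≤ 6)
No single strategy strictly dominates all others → no strictly dominant strategy.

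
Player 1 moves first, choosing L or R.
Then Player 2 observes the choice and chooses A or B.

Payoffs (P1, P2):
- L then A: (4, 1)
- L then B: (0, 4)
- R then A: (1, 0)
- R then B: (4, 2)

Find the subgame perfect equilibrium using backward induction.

P1 plays R, P2 plays B after L and B after R; Payoff (4, 2)

Work:
Backward induction:
After L: P2 chooses B → P1 gets 0
After R: P2 chooses B → P1 gets 4
P1 chooses R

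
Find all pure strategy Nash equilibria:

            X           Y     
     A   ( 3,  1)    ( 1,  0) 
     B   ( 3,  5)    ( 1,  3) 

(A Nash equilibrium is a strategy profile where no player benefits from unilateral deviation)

Nash equilibrium: (A, X), (B, X)

Work:
Best responses:
  P1 vs X: payoffs [3, 3] → best response A/B (payoff 3)
  P1 vs Y: payoffs [1, 1] → best response A/B (payoff 1)
  P2 vs A: payoffs [1, 0] → best response X (payoff 1)
  P2 vs B: payoffs [5, 3] → best response X (payoff 5)
Mutual best responses: (A,X), (B,X) → Nash equilibria.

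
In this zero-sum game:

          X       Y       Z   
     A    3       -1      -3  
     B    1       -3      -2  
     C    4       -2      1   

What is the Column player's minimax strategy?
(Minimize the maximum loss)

Column should play Y, value = -1

Work:
Column player minimizes Row's maximum payoff:
Column X: max payoff to Row = 4
Column Y: max payoff to Row = -1
Column Z: max payoff to Row = 1
Minimum is -1, achieved by column Y.
Minimax strategy: Y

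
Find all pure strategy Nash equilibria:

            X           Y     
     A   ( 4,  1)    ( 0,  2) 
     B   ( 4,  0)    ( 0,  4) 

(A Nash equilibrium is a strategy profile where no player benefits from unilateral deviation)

Nash equilibrium: (A, Y), (B, Y)

Work:
Best responses:
  P1 vs X: payoffs [4, 4] → best response A/B (payoff 4)
  P1 vs Y: payoffs [0, 0] → best response A/B (payoff 0)
  P2 vs A: payoffs [1, 2] → best response Y (payoff 2)
  P2 vs B: payoffs [0, 4] → best response Y (payoff 4)
Mutual best responses: (A,Y), (B,Y) → Nash equilibria.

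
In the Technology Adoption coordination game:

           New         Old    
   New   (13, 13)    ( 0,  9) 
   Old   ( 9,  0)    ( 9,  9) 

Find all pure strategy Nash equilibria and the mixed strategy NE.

Pure NE: (New, New) and (Old, Old); Mixed NE: p = 0.6923, q = 0.6923

Work:
Check pure NE:
(New, New): (13, 13) - no unilateral deviation beneficial
(Old, Old): (9, 9) - no unilateral deviation beneficial
Mixed NE: P1 plays New with p = 0.6923, P2 plays New with q = 0.6923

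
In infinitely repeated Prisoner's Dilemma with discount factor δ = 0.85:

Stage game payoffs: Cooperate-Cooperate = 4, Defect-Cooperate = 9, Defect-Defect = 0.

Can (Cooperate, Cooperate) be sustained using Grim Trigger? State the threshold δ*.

δ* = 0.5556; since δ = 0.85 ≥ 0.5556, cooperation can be sustained

Work:
For Grim Trigger:
Cooperate forever: 4/(1-δ)
Defect then punished: 9 + 0·δ/(1-δ)
Need: 4/(1-δ) ≥ 9 + 0·δ/(1-δ)
Solving: δ ≥ (T-R)/(T-P) = (9-4)/(9-0) = 0.5556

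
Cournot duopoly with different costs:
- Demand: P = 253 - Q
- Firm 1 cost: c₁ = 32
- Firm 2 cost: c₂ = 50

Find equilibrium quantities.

q₁* = 79.67, q₂* = 61.67

Work:
Reaction: q₁ = (253 - 32 - q₂)/2
Reaction: q₂ = (253 - 50 - q₁)/2
Solve simultaneously:
q₁* = (253 - 2×32 + 50)/3 = 79.67
q₂* = (253 - 2×50 + 32)/3 = 61.67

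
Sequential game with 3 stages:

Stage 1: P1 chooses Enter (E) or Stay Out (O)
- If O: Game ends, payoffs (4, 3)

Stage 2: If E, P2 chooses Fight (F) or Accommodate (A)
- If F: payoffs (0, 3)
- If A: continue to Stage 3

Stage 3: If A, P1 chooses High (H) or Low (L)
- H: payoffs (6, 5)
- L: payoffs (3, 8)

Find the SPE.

SPE: (E, A, H); Outcome (6, 5)

Work:
Stage 3: P1 chooses H (6 vs 3)
Stage 2: P2: F->3, A->5 (anticipating H). Choose A
Stage 1: P1: O->4, E->6 (anticipating A, H). Choose E
SPE path: E -> A -> H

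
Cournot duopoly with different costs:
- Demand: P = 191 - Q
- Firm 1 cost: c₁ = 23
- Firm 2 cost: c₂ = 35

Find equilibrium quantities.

q₁* = 60.0, q₂* = 48.0

Work:
Reaction: q₁ = (191 - 23 - q₂)/2
Reaction: q₂ = (191 - 35 - q₁)/2
Solve simultaneously:
q₁* = (191 - 2×23 + 35)/3 = 60.0
q₂* = (191 - 2×35 + 23)/3 = 48.0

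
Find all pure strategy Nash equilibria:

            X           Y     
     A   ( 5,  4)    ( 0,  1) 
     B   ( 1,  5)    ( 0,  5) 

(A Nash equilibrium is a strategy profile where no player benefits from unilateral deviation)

Nash equilibrium: (A, X), (B, Y)

Work:
Best responses:
  P1 vs X: payoffs [5, 1] → best response A (payoff 5)
  P1 vs Y: payoffs [0, 0] → best response A/B (payoff 0)
  P2 vs A: payoffs [4, 1] → best response X (payoff 4)
  P2 vs B: payoffs [5, 5] → best response X/Y (payoff 5)
Mutual best responses: (A,X), (B,Y) → Nash equilibria.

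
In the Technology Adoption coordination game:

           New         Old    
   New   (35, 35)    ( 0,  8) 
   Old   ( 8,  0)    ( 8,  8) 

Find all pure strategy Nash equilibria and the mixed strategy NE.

Pure NE: (New, New) and (Old, Old); Mixed NE: p = 0.2286, q = 0.2286

Work:
Check pure NE:
(New, New): (35, 35) - no unilateral deviation beneficial
(Old, Old): (8, 8) - no unilateral deviation beneficial
Mixed NE: P1 plays New with p = 0.2286, P2 plays New with q = 0.2286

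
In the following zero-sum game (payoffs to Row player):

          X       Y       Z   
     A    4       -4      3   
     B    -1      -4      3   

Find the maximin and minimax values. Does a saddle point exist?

Maximin = -4, Minimax = -4, Saddle: True

Work:
Row minimums: [-4, -4] → maximin = -4
Column maximums: [4, -4, 3] → minimax = -4
Saddle point exists! Game value = -4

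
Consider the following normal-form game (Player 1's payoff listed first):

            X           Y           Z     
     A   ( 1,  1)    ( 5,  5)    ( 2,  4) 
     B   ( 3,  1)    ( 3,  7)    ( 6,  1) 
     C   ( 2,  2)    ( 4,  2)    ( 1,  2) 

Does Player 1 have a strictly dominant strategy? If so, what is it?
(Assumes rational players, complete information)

No strictly dominant strategy exists for Player 1

Work:
A strategy strictly dominates another if it gives a strictly higher payoff against every opponent action. Compare each pair of P1's strategies column-by-column:
  A vs B: [1 vs 3, 5 vs 3, 2 vs 6] → A does not strictly dominate B (column X: 1 ≤ 3)
  A vs C: [1 vs 2, 5 vs 4, 2 vs 1] → A does not strictly dominate C (column X: 1 ≤ 2)
  B vs A: [3 vs 1, 3 vs 5, 6 vs 2] → B does not strictly dominate A (column Y: 3 ≤ 5)
  B vs C: [3 vs 2, 3 vs 4, 6 vs 1] → B does not strictly dominate C (column Y: 3 ≤ 4)
  C vs A: [2 vs 1, 4 vs 5, 1 vs 2] → C does not strictly dominate A (column Y: 4 ≤ 5)
  C vs B: [2 vs 3, 4 vs 3, 1 vs 6] → C does not strictly dominate B (column X: 2 ≤ 3)
No single strategy strictly dominates all others → no strictly dominant strategy.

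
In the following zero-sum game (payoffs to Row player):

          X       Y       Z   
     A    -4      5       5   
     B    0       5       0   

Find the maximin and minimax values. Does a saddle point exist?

Maximin = 0, Minimax = 0, Saddle: True

Work:
Row minimums: [-4, 0] → maximin = 0
Column maximums: [0, 5, 5] → minimax = 0
Saddle point exists! Game value = 0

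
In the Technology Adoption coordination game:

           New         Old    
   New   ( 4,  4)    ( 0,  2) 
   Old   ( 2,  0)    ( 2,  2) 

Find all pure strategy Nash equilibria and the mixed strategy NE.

Pure NE: (New, New) and (Old, Old); Mixed NE: p = 0.5, q = 0.5

Work:
Check pure NE:
(New, New): (4, 4) - no unilateral deviation beneficial
(Old, Old): (2, 2) - no unilateral deviation beneficial
Mixed NE: P1 plays New with p = 0.5, P2 plays New with q = 0.5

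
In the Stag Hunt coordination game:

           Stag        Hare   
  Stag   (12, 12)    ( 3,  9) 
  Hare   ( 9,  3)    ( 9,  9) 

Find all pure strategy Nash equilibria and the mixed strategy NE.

Pure NE: (Stag, Stag) and (Hare, Hare); Mixed NE: p = 0.6667, q = 0.6667

Work:
Check pure NE:
(Stag, Stag): (12, 12) - no unilateral deviation beneficial
(Hare, Hare): (9, 9) - no unilateral deviation beneficial
Mixed NE: P1 plays Stag with p = 0.6667, P2 plays Stag with q = 0.6667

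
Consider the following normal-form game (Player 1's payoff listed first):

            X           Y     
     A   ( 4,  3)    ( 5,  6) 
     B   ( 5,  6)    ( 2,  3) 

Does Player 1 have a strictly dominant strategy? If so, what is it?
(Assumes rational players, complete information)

No strictly dominant strategy exists for Player 1

Work:
A strategy strictly dominates another if it gives a strictly higher payoff against every opponent action. Compare each pair of P1's strategies column-by-column:
  A vs B: [4 vs 5, 5 vs 2] → A does not strictly dominate B (column X: 4 ≤ 5)
  B vs A: [5 vs 4, 2 vs 5] → B does not strictly dominate A (column Y: 2 ≤ 5)
No single strategy strictly dominates all others → no strictly dominant strategy.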